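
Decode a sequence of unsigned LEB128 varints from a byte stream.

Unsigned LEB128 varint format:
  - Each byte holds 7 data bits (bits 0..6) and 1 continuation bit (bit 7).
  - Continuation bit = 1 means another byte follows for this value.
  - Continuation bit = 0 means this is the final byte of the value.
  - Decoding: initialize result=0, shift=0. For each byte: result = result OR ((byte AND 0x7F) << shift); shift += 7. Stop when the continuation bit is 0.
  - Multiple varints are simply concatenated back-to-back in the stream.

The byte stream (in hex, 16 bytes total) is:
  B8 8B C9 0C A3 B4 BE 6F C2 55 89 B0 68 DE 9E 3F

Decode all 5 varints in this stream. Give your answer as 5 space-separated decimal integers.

Answer: 26363320 233806371 10946 1710089 1036126

Derivation:
  byte[0]=0xB8 cont=1 payload=0x38=56: acc |= 56<<0 -> acc=56 shift=7
  byte[1]=0x8B cont=1 payload=0x0B=11: acc |= 11<<7 -> acc=1464 shift=14
  byte[2]=0xC9 cont=1 payload=0x49=73: acc |= 73<<14 -> acc=1197496 shift=21
  byte[3]=0x0C cont=0 payload=0x0C=12: acc |= 12<<21 -> acc=26363320 shift=28 [end]
Varint 1: bytes[0:4] = B8 8B C9 0C -> value 26363320 (4 byte(s))
  byte[4]=0xA3 cont=1 payload=0x23=35: acc |= 35<<0 -> acc=35 shift=7
  byte[5]=0xB4 cont=1 payload=0x34=52: acc |= 52<<7 -> acc=6691 shift=14
  byte[6]=0xBE cont=1 payload=0x3E=62: acc |= 62<<14 -> acc=1022499 shift=21
  byte[7]=0x6F cont=0 payload=0x6F=111: acc |= 111<<21 -> acc=233806371 shift=28 [end]
Varint 2: bytes[4:8] = A3 B4 BE 6F -> value 233806371 (4 byte(s))
  byte[8]=0xC2 cont=1 payload=0x42=66: acc |= 66<<0 -> acc=66 shift=7
  byte[9]=0x55 cont=0 payload=0x55=85: acc |= 85<<7 -> acc=10946 shift=14 [end]
Varint 3: bytes[8:10] = C2 55 -> value 10946 (2 byte(s))
  byte[10]=0x89 cont=1 payload=0x09=9: acc |= 9<<0 -> acc=9 shift=7
  byte[11]=0xB0 cont=1 payload=0x30=48: acc |= 48<<7 -> acc=6153 shift=14
  byte[12]=0x68 cont=0 payload=0x68=104: acc |= 104<<14 -> acc=1710089 shift=21 [end]
Varint 4: bytes[10:13] = 89 B0 68 -> value 1710089 (3 byte(s))
  byte[13]=0xDE cont=1 payload=0x5E=94: acc |= 94<<0 -> acc=94 shift=7
  byte[14]=0x9E cont=1 payload=0x1E=30: acc |= 30<<7 -> acc=3934 shift=14
  byte[15]=0x3F cont=0 payload=0x3F=63: acc |= 63<<14 -> acc=1036126 shift=21 [end]
Varint 5: bytes[13:16] = DE 9E 3F -> value 1036126 (3 byte(s))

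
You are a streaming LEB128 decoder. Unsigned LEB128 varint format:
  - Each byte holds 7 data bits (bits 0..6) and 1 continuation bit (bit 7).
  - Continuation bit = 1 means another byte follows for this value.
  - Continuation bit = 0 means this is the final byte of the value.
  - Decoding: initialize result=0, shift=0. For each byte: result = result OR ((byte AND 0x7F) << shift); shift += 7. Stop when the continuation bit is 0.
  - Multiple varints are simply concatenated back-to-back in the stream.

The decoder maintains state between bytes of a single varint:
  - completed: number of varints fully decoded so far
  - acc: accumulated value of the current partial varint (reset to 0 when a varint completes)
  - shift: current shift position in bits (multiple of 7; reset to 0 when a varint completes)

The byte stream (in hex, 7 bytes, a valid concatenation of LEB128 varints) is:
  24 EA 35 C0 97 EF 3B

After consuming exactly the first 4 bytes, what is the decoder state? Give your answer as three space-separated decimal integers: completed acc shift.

byte[0]=0x24 cont=0 payload=0x24: varint #1 complete (value=36); reset -> completed=1 acc=0 shift=0
byte[1]=0xEA cont=1 payload=0x6A: acc |= 106<<0 -> completed=1 acc=106 shift=7
byte[2]=0x35 cont=0 payload=0x35: varint #2 complete (value=6890); reset -> completed=2 acc=0 shift=0
byte[3]=0xC0 cont=1 payload=0x40: acc |= 64<<0 -> completed=2 acc=64 shift=7

Answer: 2 64 7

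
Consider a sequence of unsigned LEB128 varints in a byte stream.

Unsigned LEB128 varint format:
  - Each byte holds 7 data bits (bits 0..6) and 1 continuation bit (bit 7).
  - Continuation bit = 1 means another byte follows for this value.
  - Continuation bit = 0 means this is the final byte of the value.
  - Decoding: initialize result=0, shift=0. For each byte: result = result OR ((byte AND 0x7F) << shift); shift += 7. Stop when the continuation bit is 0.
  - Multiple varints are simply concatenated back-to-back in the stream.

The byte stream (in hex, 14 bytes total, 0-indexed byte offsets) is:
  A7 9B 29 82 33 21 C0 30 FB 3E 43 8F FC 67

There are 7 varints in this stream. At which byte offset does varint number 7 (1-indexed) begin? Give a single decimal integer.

  byte[0]=0xA7 cont=1 payload=0x27=39: acc |= 39<<0 -> acc=39 shift=7
  byte[1]=0x9B cont=1 payload=0x1B=27: acc |= 27<<7 -> acc=3495 shift=14
  byte[2]=0x29 cont=0 payload=0x29=41: acc |= 41<<14 -> acc=675239 shift=21 [end]
Varint 1: bytes[0:3] = A7 9B 29 -> value 675239 (3 byte(s))
  byte[3]=0x82 cont=1 payload=0x02=2: acc |= 2<<0 -> acc=2 shift=7
  byte[4]=0x33 cont=0 payload=0x33=51: acc |= 51<<7 -> acc=6530 shift=14 [end]
Varint 2: bytes[3:5] = 82 33 -> value 6530 (2 byte(s))
  byte[5]=0x21 cont=0 payload=0x21=33: acc |= 33<<0 -> acc=33 shift=7 [end]
Varint 3: bytes[5:6] = 21 -> value 33 (1 byte(s))
  byte[6]=0xC0 cont=1 payload=0x40=64: acc |= 64<<0 -> acc=64 shift=7
  byte[7]=0x30 cont=0 payload=0x30=48: acc |= 48<<7 -> acc=6208 shift=14 [end]
Varint 4: bytes[6:8] = C0 30 -> value 6208 (2 byte(s))
  byte[8]=0xFB cont=1 payload=0x7B=123: acc |= 123<<0 -> acc=123 shift=7
  byte[9]=0x3E cont=0 payload=0x3E=62: acc |= 62<<7 -> acc=8059 shift=14 [end]
Varint 5: bytes[8:10] = FB 3E -> value 8059 (2 byte(s))
  byte[10]=0x43 cont=0 payload=0x43=67: acc |= 67<<0 -> acc=67 shift=7 [end]
Varint 6: bytes[10:11] = 43 -> value 67 (1 byte(s))
  byte[11]=0x8F cont=1 payload=0x0F=15: acc |= 15<<0 -> acc=15 shift=7
  byte[12]=0xFC cont=1 payload=0x7C=124: acc |= 124<<7 -> acc=15887 shift=14
  byte[13]=0x67 cont=0 payload=0x67=103: acc |= 103<<14 -> acc=1703439 shift=21 [end]
Varint 7: bytes[11:14] = 8F FC 67 -> value 1703439 (3 byte(s))

Answer: 11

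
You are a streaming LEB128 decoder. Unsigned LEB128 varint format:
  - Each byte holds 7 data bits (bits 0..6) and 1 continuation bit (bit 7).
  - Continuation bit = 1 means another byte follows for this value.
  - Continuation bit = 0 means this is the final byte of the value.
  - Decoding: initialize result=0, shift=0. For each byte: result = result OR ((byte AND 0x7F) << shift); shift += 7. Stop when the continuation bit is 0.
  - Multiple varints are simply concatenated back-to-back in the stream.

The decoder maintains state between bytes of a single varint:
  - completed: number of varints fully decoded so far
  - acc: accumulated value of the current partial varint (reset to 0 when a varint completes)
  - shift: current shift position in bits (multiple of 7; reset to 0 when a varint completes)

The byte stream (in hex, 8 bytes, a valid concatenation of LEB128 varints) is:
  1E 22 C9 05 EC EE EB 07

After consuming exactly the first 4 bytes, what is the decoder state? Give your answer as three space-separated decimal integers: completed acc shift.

Answer: 3 0 0

Derivation:
byte[0]=0x1E cont=0 payload=0x1E: varint #1 complete (value=30); reset -> completed=1 acc=0 shift=0
byte[1]=0x22 cont=0 payload=0x22: varint #2 complete (value=34); reset -> completed=2 acc=0 shift=0
byte[2]=0xC9 cont=1 payload=0x49: acc |= 73<<0 -> completed=2 acc=73 shift=7
byte[3]=0x05 cont=0 payload=0x05: varint #3 complete (value=713); reset -> completed=3 acc=0 shift=0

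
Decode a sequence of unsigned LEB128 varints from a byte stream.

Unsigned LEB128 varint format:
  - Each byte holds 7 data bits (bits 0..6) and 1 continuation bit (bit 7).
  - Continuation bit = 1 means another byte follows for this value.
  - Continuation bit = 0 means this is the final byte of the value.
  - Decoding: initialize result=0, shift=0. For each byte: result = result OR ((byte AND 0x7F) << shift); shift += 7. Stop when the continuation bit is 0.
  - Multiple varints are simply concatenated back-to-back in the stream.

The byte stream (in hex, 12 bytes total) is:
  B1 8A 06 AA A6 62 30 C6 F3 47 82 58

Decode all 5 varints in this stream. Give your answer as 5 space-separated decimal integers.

  byte[0]=0xB1 cont=1 payload=0x31=49: acc |= 49<<0 -> acc=49 shift=7
  byte[1]=0x8A cont=1 payload=0x0A=10: acc |= 10<<7 -> acc=1329 shift=14
  byte[2]=0x06 cont=0 payload=0x06=6: acc |= 6<<14 -> acc=99633 shift=21 [end]
Varint 1: bytes[0:3] = B1 8A 06 -> value 99633 (3 byte(s))
  byte[3]=0xAA cont=1 payload=0x2A=42: acc |= 42<<0 -> acc=42 shift=7
  byte[4]=0xA6 cont=1 payload=0x26=38: acc |= 38<<7 -> acc=4906 shift=14
  byte[5]=0x62 cont=0 payload=0x62=98: acc |= 98<<14 -> acc=1610538 shift=21 [end]
Varint 2: bytes[3:6] = AA A6 62 -> value 1610538 (3 byte(s))
  byte[6]=0x30 cont=0 payload=0x30=48: acc |= 48<<0 -> acc=48 shift=7 [end]
Varint 3: bytes[6:7] = 30 -> value 48 (1 byte(s))
  byte[7]=0xC6 cont=1 payload=0x46=70: acc |= 70<<0 -> acc=70 shift=7
  byte[8]=0xF3 cont=1 payload=0x73=115: acc |= 115<<7 -> acc=14790 shift=14
  byte[9]=0x47 cont=0 payload=0x47=71: acc |= 71<<14 -> acc=1178054 shift=21 [end]
Varint 4: bytes[7:10] = C6 F3 47 -> value 1178054 (3 byte(s))
  byte[10]=0x82 cont=1 payload=0x02=2: acc |= 2<<0 -> acc=2 shift=7
  byte[11]=0x58 cont=0 payload=0x58=88: acc |= 88<<7 -> acc=11266 shift=14 [end]
Varint 5: bytes[10:12] = 82 58 -> value 11266 (2 byte(s))

Answer: 99633 1610538 48 1178054 11266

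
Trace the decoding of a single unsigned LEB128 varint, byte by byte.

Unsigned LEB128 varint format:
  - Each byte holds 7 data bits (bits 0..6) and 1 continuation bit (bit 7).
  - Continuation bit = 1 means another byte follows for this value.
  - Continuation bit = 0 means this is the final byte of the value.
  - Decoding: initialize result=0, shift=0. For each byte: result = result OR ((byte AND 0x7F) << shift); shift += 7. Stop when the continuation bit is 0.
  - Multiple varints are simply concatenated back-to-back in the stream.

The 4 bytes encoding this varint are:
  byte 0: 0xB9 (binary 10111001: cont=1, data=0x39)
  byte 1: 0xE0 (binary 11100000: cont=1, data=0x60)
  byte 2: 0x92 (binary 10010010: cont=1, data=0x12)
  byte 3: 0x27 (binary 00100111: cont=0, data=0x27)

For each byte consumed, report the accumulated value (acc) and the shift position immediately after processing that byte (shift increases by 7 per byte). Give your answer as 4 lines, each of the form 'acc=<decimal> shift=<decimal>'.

byte 0=0xB9: payload=0x39=57, contrib = 57<<0 = 57; acc -> 57, shift -> 7
byte 1=0xE0: payload=0x60=96, contrib = 96<<7 = 12288; acc -> 12345, shift -> 14
byte 2=0x92: payload=0x12=18, contrib = 18<<14 = 294912; acc -> 307257, shift -> 21
byte 3=0x27: payload=0x27=39, contrib = 39<<21 = 81788928; acc -> 82096185, shift -> 28

Answer: acc=57 shift=7
acc=12345 shift=14
acc=307257 shift=21
acc=82096185 shift=28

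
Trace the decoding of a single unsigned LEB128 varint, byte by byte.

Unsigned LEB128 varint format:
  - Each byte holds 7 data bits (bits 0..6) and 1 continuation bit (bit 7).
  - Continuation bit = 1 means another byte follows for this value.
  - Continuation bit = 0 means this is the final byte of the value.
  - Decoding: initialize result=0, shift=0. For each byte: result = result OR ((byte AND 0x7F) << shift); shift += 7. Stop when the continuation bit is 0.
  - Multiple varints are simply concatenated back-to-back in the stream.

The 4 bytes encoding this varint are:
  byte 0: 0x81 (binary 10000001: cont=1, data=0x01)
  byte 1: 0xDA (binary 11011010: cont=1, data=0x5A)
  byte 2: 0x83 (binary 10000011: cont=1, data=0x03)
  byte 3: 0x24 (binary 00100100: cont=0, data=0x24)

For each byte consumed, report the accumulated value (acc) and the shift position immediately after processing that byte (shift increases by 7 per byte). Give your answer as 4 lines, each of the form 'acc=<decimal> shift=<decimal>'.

Answer: acc=1 shift=7
acc=11521 shift=14
acc=60673 shift=21
acc=75558145 shift=28

Derivation:
byte 0=0x81: payload=0x01=1, contrib = 1<<0 = 1; acc -> 1, shift -> 7
byte 1=0xDA: payload=0x5A=90, contrib = 90<<7 = 11520; acc -> 11521, shift -> 14
byte 2=0x83: payload=0x03=3, contrib = 3<<14 = 49152; acc -> 60673, shift -> 21
byte 3=0x24: payload=0x24=36, contrib = 36<<21 = 75497472; acc -> 75558145, shift -> 28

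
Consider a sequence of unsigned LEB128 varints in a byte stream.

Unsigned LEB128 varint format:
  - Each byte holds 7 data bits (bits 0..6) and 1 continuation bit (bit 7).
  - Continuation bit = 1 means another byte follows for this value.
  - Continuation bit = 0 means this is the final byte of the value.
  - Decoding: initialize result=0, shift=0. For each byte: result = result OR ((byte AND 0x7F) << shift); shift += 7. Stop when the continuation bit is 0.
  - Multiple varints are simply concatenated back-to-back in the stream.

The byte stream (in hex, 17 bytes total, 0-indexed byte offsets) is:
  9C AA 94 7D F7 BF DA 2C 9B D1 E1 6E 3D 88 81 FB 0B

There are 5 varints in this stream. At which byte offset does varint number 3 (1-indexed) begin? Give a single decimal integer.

Answer: 8

Derivation:
  byte[0]=0x9C cont=1 payload=0x1C=28: acc |= 28<<0 -> acc=28 shift=7
  byte[1]=0xAA cont=1 payload=0x2A=42: acc |= 42<<7 -> acc=5404 shift=14
  byte[2]=0x94 cont=1 payload=0x14=20: acc |= 20<<14 -> acc=333084 shift=21
  byte[3]=0x7D cont=0 payload=0x7D=125: acc |= 125<<21 -> acc=262477084 shift=28 [end]
Varint 1: bytes[0:4] = 9C AA 94 7D -> value 262477084 (4 byte(s))
  byte[4]=0xF7 cont=1 payload=0x77=119: acc |= 119<<0 -> acc=119 shift=7
  byte[5]=0xBF cont=1 payload=0x3F=63: acc |= 63<<7 -> acc=8183 shift=14
  byte[6]=0xDA cont=1 payload=0x5A=90: acc |= 90<<14 -> acc=1482743 shift=21
  byte[7]=0x2C cont=0 payload=0x2C=44: acc |= 44<<21 -> acc=93757431 shift=28 [end]
Varint 2: bytes[4:8] = F7 BF DA 2C -> value 93757431 (4 byte(s))
  byte[8]=0x9B cont=1 payload=0x1B=27: acc |= 27<<0 -> acc=27 shift=7
  byte[9]=0xD1 cont=1 payload=0x51=81: acc |= 81<<7 -> acc=10395 shift=14
  byte[10]=0xE1 cont=1 payload=0x61=97: acc |= 97<<14 -> acc=1599643 shift=21
  byte[11]=0x6E cont=0 payload=0x6E=110: acc |= 110<<21 -> acc=232286363 shift=28 [end]
Varint 3: bytes[8:12] = 9B D1 E1 6E -> value 232286363 (4 byte(s))
  byte[12]=0x3D cont=0 payload=0x3D=61: acc |= 61<<0 -> acc=61 shift=7 [end]
Varint 4: bytes[12:13] = 3D -> value 61 (1 byte(s))
  byte[13]=0x88 cont=1 payload=0x08=8: acc |= 8<<0 -> acc=8 shift=7
  byte[14]=0x81 cont=1 payload=0x01=1: acc |= 1<<7 -> acc=136 shift=14
  byte[15]=0xFB cont=1 payload=0x7B=123: acc |= 123<<14 -> acc=2015368 shift=21
  byte[16]=0x0B cont=0 payload=0x0B=11: acc |= 11<<21 -> acc=25084040 shift=28 [end]
Varint 5: bytes[13:17] = 88 81 FB 0B -> value 25084040 (4 byte(s))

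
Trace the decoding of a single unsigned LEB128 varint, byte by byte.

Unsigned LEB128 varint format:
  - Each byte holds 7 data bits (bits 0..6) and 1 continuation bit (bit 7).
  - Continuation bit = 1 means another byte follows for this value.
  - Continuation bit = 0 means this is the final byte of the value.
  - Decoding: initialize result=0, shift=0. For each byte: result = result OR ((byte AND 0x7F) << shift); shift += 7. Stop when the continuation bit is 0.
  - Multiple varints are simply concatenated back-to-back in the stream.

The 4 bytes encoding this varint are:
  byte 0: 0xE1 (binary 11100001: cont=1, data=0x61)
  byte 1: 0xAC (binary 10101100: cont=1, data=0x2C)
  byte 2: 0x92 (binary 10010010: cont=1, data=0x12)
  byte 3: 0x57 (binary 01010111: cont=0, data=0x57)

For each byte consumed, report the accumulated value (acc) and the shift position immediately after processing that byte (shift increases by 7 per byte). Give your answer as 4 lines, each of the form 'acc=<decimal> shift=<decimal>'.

byte 0=0xE1: payload=0x61=97, contrib = 97<<0 = 97; acc -> 97, shift -> 7
byte 1=0xAC: payload=0x2C=44, contrib = 44<<7 = 5632; acc -> 5729, shift -> 14
byte 2=0x92: payload=0x12=18, contrib = 18<<14 = 294912; acc -> 300641, shift -> 21
byte 3=0x57: payload=0x57=87, contrib = 87<<21 = 182452224; acc -> 182752865, shift -> 28

Answer: acc=97 shift=7
acc=5729 shift=14
acc=300641 shift=21
acc=182752865 shift=28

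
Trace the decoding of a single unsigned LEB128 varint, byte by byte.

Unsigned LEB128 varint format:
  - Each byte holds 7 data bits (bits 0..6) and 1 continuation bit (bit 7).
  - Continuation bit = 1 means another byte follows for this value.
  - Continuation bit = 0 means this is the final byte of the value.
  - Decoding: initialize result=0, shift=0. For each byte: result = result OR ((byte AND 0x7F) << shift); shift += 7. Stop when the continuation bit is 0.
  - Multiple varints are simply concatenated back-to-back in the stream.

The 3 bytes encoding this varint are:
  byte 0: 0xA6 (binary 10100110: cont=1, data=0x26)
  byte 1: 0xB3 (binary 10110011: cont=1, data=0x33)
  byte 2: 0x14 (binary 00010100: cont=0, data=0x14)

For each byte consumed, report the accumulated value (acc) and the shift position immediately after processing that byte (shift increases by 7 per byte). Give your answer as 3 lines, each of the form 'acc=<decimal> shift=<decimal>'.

byte 0=0xA6: payload=0x26=38, contrib = 38<<0 = 38; acc -> 38, shift -> 7
byte 1=0xB3: payload=0x33=51, contrib = 51<<7 = 6528; acc -> 6566, shift -> 14
byte 2=0x14: payload=0x14=20, contrib = 20<<14 = 327680; acc -> 334246, shift -> 21

Answer: acc=38 shift=7
acc=6566 shift=14
acc=334246 shift=21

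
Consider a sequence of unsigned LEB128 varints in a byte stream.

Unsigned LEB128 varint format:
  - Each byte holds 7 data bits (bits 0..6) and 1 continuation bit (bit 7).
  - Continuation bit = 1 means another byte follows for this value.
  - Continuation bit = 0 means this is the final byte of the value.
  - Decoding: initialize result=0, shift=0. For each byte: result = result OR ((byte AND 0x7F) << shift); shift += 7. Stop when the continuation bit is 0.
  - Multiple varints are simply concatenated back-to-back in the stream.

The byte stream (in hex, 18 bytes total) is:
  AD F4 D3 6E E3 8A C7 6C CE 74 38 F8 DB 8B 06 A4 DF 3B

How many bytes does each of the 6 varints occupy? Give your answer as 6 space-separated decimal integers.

  byte[0]=0xAD cont=1 payload=0x2D=45: acc |= 45<<0 -> acc=45 shift=7
  byte[1]=0xF4 cont=1 payload=0x74=116: acc |= 116<<7 -> acc=14893 shift=14
  byte[2]=0xD3 cont=1 payload=0x53=83: acc |= 83<<14 -> acc=1374765 shift=21
  byte[3]=0x6E cont=0 payload=0x6E=110: acc |= 110<<21 -> acc=232061485 shift=28 [end]
Varint 1: bytes[0:4] = AD F4 D3 6E -> value 232061485 (4 byte(s))
  byte[4]=0xE3 cont=1 payload=0x63=99: acc |= 99<<0 -> acc=99 shift=7
  byte[5]=0x8A cont=1 payload=0x0A=10: acc |= 10<<7 -> acc=1379 shift=14
  byte[6]=0xC7 cont=1 payload=0x47=71: acc |= 71<<14 -> acc=1164643 shift=21
  byte[7]=0x6C cont=0 payload=0x6C=108: acc |= 108<<21 -> acc=227657059 shift=28 [end]
Varint 2: bytes[4:8] = E3 8A C7 6C -> value 227657059 (4 byte(s))
  byte[8]=0xCE cont=1 payload=0x4E=78: acc |= 78<<0 -> acc=78 shift=7
  byte[9]=0x74 cont=0 payload=0x74=116: acc |= 116<<7 -> acc=14926 shift=14 [end]
Varint 3: bytes[8:10] = CE 74 -> value 14926 (2 byte(s))
  byte[10]=0x38 cont=0 payload=0x38=56: acc |= 56<<0 -> acc=56 shift=7 [end]
Varint 4: bytes[10:11] = 38 -> value 56 (1 byte(s))
  byte[11]=0xF8 cont=1 payload=0x78=120: acc |= 120<<0 -> acc=120 shift=7
  byte[12]=0xDB cont=1 payload=0x5B=91: acc |= 91<<7 -> acc=11768 shift=14
  byte[13]=0x8B cont=1 payload=0x0B=11: acc |= 11<<14 -> acc=191992 shift=21
  byte[14]=0x06 cont=0 payload=0x06=6: acc |= 6<<21 -> acc=12774904 shift=28 [end]
Varint 5: bytes[11:15] = F8 DB 8B 06 -> value 12774904 (4 byte(s))
  byte[15]=0xA4 cont=1 payload=0x24=36: acc |= 36<<0 -> acc=36 shift=7
  byte[16]=0xDF cont=1 payload=0x5F=95: acc |= 95<<7 -> acc=12196 shift=14
  byte[17]=0x3B cont=0 payload=0x3B=59: acc |= 59<<14 -> acc=978852 shift=21 [end]
Varint 6: bytes[15:18] = A4 DF 3B -> value 978852 (3 byte(s))

Answer: 4 4 2 1 4 3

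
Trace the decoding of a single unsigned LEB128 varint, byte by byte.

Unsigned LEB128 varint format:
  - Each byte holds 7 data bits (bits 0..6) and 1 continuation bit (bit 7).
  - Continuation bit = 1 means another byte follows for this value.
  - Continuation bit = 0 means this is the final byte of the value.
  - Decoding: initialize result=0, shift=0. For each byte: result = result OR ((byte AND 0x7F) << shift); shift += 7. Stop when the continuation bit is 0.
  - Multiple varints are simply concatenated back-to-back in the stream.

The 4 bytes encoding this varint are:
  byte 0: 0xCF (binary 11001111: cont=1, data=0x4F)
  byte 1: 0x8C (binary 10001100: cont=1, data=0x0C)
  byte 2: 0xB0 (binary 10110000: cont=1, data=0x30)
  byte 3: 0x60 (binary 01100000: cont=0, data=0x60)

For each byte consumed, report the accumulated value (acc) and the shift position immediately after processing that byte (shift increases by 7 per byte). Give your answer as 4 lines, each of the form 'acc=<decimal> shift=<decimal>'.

Answer: acc=79 shift=7
acc=1615 shift=14
acc=788047 shift=21
acc=202114639 shift=28

Derivation:
byte 0=0xCF: payload=0x4F=79, contrib = 79<<0 = 79; acc -> 79, shift -> 7
byte 1=0x8C: payload=0x0C=12, contrib = 12<<7 = 1536; acc -> 1615, shift -> 14
byte 2=0xB0: payload=0x30=48, contrib = 48<<14 = 786432; acc -> 788047, shift -> 21
byte 3=0x60: payload=0x60=96, contrib = 96<<21 = 201326592; acc -> 202114639, shift -> 28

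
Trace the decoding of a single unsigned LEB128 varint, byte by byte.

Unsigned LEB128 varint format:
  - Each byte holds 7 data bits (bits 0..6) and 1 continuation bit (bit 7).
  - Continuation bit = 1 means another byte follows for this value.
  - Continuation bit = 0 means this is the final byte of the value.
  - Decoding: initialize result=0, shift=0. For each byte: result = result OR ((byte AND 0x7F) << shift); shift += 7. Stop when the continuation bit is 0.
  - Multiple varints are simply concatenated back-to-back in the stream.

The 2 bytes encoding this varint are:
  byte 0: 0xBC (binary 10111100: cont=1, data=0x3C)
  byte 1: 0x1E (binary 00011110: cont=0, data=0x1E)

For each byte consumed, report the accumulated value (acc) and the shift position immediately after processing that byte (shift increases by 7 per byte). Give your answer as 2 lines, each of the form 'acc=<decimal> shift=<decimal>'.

Answer: acc=60 shift=7
acc=3900 shift=14

Derivation:
byte 0=0xBC: payload=0x3C=60, contrib = 60<<0 = 60; acc -> 60, shift -> 7
byte 1=0x1E: payload=0x1E=30, contrib = 30<<7 = 3840; acc -> 3900, shift -> 14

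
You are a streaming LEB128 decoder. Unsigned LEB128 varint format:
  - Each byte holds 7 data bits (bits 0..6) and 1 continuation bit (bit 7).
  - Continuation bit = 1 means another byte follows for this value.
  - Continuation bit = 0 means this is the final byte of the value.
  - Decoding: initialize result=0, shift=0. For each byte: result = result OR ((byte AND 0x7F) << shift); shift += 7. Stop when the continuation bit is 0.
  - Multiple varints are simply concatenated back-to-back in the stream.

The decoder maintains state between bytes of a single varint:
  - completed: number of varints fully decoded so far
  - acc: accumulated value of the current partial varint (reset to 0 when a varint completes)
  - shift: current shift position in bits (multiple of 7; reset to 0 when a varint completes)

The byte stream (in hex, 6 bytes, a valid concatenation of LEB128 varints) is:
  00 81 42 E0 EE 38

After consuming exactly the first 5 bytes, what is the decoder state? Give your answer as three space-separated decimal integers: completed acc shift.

byte[0]=0x00 cont=0 payload=0x00: varint #1 complete (value=0); reset -> completed=1 acc=0 shift=0
byte[1]=0x81 cont=1 payload=0x01: acc |= 1<<0 -> completed=1 acc=1 shift=7
byte[2]=0x42 cont=0 payload=0x42: varint #2 complete (value=8449); reset -> completed=2 acc=0 shift=0
byte[3]=0xE0 cont=1 payload=0x60: acc |= 96<<0 -> completed=2 acc=96 shift=7
byte[4]=0xEE cont=1 payload=0x6E: acc |= 110<<7 -> completed=2 acc=14176 shift=14

Answer: 2 14176 14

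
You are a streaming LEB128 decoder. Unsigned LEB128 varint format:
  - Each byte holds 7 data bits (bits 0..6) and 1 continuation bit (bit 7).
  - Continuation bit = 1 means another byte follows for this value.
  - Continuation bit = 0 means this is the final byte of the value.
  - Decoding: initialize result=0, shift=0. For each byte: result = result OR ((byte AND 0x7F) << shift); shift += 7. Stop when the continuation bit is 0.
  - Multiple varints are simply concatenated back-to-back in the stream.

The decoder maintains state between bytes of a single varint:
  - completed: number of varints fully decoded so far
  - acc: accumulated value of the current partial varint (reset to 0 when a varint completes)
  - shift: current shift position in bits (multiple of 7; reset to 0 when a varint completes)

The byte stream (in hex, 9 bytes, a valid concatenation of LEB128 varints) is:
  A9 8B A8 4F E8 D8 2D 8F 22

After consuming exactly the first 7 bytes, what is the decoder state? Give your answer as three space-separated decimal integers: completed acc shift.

byte[0]=0xA9 cont=1 payload=0x29: acc |= 41<<0 -> completed=0 acc=41 shift=7
byte[1]=0x8B cont=1 payload=0x0B: acc |= 11<<7 -> completed=0 acc=1449 shift=14
byte[2]=0xA8 cont=1 payload=0x28: acc |= 40<<14 -> completed=0 acc=656809 shift=21
byte[3]=0x4F cont=0 payload=0x4F: varint #1 complete (value=166331817); reset -> completed=1 acc=0 shift=0
byte[4]=0xE8 cont=1 payload=0x68: acc |= 104<<0 -> completed=1 acc=104 shift=7
byte[5]=0xD8 cont=1 payload=0x58: acc |= 88<<7 -> completed=1 acc=11368 shift=14
byte[6]=0x2D cont=0 payload=0x2D: varint #2 complete (value=748648); reset -> completed=2 acc=0 shift=0

Answer: 2 0 0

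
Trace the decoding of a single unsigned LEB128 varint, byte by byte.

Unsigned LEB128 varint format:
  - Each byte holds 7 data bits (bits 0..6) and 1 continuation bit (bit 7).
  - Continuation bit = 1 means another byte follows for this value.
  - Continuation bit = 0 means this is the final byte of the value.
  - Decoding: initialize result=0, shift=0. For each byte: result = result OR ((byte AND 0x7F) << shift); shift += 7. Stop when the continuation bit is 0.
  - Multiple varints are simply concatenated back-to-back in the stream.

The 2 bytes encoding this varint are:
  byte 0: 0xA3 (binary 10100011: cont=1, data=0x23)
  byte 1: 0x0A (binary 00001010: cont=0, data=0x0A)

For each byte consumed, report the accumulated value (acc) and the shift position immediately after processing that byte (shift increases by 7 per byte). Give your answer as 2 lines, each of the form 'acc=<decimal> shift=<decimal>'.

byte 0=0xA3: payload=0x23=35, contrib = 35<<0 = 35; acc -> 35, shift -> 7
byte 1=0x0A: payload=0x0A=10, contrib = 10<<7 = 1280; acc -> 1315, shift -> 14

Answer: acc=35 shift=7
acc=1315 shift=14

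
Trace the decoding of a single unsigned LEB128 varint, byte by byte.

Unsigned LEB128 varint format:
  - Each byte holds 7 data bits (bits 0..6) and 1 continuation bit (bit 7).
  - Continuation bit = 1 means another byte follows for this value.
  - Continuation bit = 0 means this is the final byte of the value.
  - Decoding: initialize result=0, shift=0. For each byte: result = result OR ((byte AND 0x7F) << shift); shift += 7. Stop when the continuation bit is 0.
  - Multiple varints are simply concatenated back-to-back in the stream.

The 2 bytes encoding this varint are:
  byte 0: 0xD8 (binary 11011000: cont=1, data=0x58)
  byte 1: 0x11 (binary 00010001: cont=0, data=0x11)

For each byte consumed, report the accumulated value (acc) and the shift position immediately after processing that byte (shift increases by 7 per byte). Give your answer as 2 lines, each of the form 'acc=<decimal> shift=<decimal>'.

Answer: acc=88 shift=7
acc=2264 shift=14

Derivation:
byte 0=0xD8: payload=0x58=88, contrib = 88<<0 = 88; acc -> 88, shift -> 7
byte 1=0x11: payload=0x11=17, contrib = 17<<7 = 2176; acc -> 2264, shift -> 14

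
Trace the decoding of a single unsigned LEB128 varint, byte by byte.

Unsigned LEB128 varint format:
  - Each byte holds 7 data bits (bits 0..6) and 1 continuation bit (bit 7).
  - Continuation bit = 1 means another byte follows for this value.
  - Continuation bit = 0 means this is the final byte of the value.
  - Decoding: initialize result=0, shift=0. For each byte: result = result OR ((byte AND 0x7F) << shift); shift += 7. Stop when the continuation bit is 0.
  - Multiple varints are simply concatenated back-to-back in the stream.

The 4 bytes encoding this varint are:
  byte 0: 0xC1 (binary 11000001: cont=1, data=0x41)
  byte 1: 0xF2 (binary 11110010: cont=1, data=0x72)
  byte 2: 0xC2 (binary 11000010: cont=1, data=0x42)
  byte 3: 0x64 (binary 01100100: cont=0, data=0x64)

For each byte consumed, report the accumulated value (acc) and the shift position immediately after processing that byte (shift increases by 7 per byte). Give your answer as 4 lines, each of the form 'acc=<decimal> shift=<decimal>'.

Answer: acc=65 shift=7
acc=14657 shift=14
acc=1096001 shift=21
acc=210811201 shift=28

Derivation:
byte 0=0xC1: payload=0x41=65, contrib = 65<<0 = 65; acc -> 65, shift -> 7
byte 1=0xF2: payload=0x72=114, contrib = 114<<7 = 14592; acc -> 14657, shift -> 14
byte 2=0xC2: payload=0x42=66, contrib = 66<<14 = 1081344; acc -> 1096001, shift -> 21
byte 3=0x64: payload=0x64=100, contrib = 100<<21 = 209715200; acc -> 210811201, shift -> 28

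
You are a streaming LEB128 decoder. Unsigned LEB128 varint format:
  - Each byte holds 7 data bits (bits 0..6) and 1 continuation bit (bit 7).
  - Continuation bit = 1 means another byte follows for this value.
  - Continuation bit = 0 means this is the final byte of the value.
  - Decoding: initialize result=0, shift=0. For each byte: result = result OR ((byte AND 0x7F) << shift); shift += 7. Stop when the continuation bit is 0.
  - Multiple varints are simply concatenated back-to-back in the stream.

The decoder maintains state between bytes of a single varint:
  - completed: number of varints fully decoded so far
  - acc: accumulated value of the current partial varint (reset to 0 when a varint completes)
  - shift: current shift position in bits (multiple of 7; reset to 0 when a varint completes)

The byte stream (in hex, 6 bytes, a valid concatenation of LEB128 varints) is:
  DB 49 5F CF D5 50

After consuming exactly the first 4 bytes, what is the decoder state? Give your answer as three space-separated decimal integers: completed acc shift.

byte[0]=0xDB cont=1 payload=0x5B: acc |= 91<<0 -> completed=0 acc=91 shift=7
byte[1]=0x49 cont=0 payload=0x49: varint #1 complete (value=9435); reset -> completed=1 acc=0 shift=0
byte[2]=0x5F cont=0 payload=0x5F: varint #2 complete (value=95); reset -> completed=2 acc=0 shift=0
byte[3]=0xCF cont=1 payload=0x4F: acc |= 79<<0 -> completed=2 acc=79 shift=7

Answer: 2 79 7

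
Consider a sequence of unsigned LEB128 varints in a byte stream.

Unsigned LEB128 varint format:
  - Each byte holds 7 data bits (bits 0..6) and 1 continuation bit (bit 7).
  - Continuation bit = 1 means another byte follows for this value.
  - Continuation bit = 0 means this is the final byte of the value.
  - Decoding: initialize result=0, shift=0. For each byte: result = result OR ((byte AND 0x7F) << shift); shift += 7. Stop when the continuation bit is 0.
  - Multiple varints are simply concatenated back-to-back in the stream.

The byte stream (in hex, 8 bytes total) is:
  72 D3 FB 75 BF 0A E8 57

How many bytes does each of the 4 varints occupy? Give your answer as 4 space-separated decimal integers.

Answer: 1 3 2 2

Derivation:
  byte[0]=0x72 cont=0 payload=0x72=114: acc |= 114<<0 -> acc=114 shift=7 [end]
Varint 1: bytes[0:1] = 72 -> value 114 (1 byte(s))
  byte[1]=0xD3 cont=1 payload=0x53=83: acc |= 83<<0 -> acc=83 shift=7
  byte[2]=0xFB cont=1 payload=0x7B=123: acc |= 123<<7 -> acc=15827 shift=14
  byte[3]=0x75 cont=0 payload=0x75=117: acc |= 117<<14 -> acc=1932755 shift=21 [end]
Varint 2: bytes[1:4] = D3 FB 75 -> value 1932755 (3 byte(s))
  byte[4]=0xBF cont=1 payload=0x3F=63: acc |= 63<<0 -> acc=63 shift=7
  byte[5]=0x0A cont=0 payload=0x0A=10: acc |= 10<<7 -> acc=1343 shift=14 [end]
Varint 3: bytes[4:6] = BF 0A -> value 1343 (2 byte(s))
  byte[6]=0xE8 cont=1 payload=0x68=104: acc |= 104<<0 -> acc=104 shift=7
  byte[7]=0x57 cont=0 payload=0x57=87: acc |= 87<<7 -> acc=11240 shift=14 [end]
Varint 4: bytes[6:8] = E8 57 -> value 11240 (2 byte(s))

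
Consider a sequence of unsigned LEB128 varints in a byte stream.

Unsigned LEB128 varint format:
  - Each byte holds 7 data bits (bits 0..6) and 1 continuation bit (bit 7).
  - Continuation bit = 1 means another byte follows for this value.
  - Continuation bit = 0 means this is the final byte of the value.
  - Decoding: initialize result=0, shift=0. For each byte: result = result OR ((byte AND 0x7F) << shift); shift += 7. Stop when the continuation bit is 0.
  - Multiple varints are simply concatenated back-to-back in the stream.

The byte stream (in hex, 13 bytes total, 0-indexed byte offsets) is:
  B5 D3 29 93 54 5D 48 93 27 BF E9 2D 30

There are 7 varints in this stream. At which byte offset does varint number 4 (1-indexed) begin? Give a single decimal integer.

Answer: 6

Derivation:
  byte[0]=0xB5 cont=1 payload=0x35=53: acc |= 53<<0 -> acc=53 shift=7
  byte[1]=0xD3 cont=1 payload=0x53=83: acc |= 83<<7 -> acc=10677 shift=14
  byte[2]=0x29 cont=0 payload=0x29=41: acc |= 41<<14 -> acc=682421 shift=21 [end]
Varint 1: bytes[0:3] = B5 D3 29 -> value 682421 (3 byte(s))
  byte[3]=0x93 cont=1 payload=0x13=19: acc |= 19<<0 -> acc=19 shift=7
  byte[4]=0x54 cont=0 payload=0x54=84: acc |= 84<<7 -> acc=10771 shift=14 [end]
Varint 2: bytes[3:5] = 93 54 -> value 10771 (2 byte(s))
  byte[5]=0x5D cont=0 payload=0x5D=93: acc |= 93<<0 -> acc=93 shift=7 [end]
Varint 3: bytes[5:6] = 5D -> value 93 (1 byte(s))
  byte[6]=0x48 cont=0 payload=0x48=72: acc |= 72<<0 -> acc=72 shift=7 [end]
Varint 4: bytes[6:7] = 48 -> value 72 (1 byte(s))
  byte[7]=0x93 cont=1 payload=0x13=19: acc |= 19<<0 -> acc=19 shift=7
  byte[8]=0x27 cont=0 payload=0x27=39: acc |= 39<<7 -> acc=5011 shift=14 [end]
Varint 5: bytes[7:9] = 93 27 -> value 5011 (2 byte(s))
  byte[9]=0xBF cont=1 payload=0x3F=63: acc |= 63<<0 -> acc=63 shift=7
  byte[10]=0xE9 cont=1 payload=0x69=105: acc |= 105<<7 -> acc=13503 shift=14
  byte[11]=0x2D cont=0 payload=0x2D=45: acc |= 45<<14 -> acc=750783 shift=21 [end]
Varint 6: bytes[9:12] = BF E9 2D -> value 750783 (3 byte(s))
  byte[12]=0x30 cont=0 payload=0x30=48: acc |= 48<<0 -> acc=48 shift=7 [end]
Varint 7: bytes[12:13] = 30 -> value 48 (1 byte(s))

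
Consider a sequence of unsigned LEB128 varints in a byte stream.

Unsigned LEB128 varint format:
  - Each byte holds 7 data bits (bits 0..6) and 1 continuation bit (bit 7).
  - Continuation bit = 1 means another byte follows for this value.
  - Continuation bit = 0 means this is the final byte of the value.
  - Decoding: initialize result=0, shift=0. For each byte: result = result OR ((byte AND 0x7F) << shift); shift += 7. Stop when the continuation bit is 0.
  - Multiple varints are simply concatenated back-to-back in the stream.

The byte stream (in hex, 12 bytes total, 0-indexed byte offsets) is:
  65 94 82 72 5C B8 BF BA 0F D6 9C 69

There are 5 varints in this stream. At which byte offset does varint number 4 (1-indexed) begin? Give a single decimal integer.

  byte[0]=0x65 cont=0 payload=0x65=101: acc |= 101<<0 -> acc=101 shift=7 [end]
Varint 1: bytes[0:1] = 65 -> value 101 (1 byte(s))
  byte[1]=0x94 cont=1 payload=0x14=20: acc |= 20<<0 -> acc=20 shift=7
  byte[2]=0x82 cont=1 payload=0x02=2: acc |= 2<<7 -> acc=276 shift=14
  byte[3]=0x72 cont=0 payload=0x72=114: acc |= 114<<14 -> acc=1868052 shift=21 [end]
Varint 2: bytes[1:4] = 94 82 72 -> value 1868052 (3 byte(s))
  byte[4]=0x5C cont=0 payload=0x5C=92: acc |= 92<<0 -> acc=92 shift=7 [end]
Varint 3: bytes[4:5] = 5C -> value 92 (1 byte(s))
  byte[5]=0xB8 cont=1 payload=0x38=56: acc |= 56<<0 -> acc=56 shift=7
  byte[6]=0xBF cont=1 payload=0x3F=63: acc |= 63<<7 -> acc=8120 shift=14
  byte[7]=0xBA cont=1 payload=0x3A=58: acc |= 58<<14 -> acc=958392 shift=21
  byte[8]=0x0F cont=0 payload=0x0F=15: acc |= 15<<21 -> acc=32415672 shift=28 [end]
Varint 4: bytes[5:9] = B8 BF BA 0F -> value 32415672 (4 byte(s))
  byte[9]=0xD6 cont=1 payload=0x56=86: acc |= 86<<0 -> acc=86 shift=7
  byte[10]=0x9C cont=1 payload=0x1C=28: acc |= 28<<7 -> acc=3670 shift=14
  byte[11]=0x69 cont=0 payload=0x69=105: acc |= 105<<14 -> acc=1723990 shift=21 [end]
Varint 5: bytes[9:12] = D6 9C 69 -> value 1723990 (3 byte(s))

Answer: 5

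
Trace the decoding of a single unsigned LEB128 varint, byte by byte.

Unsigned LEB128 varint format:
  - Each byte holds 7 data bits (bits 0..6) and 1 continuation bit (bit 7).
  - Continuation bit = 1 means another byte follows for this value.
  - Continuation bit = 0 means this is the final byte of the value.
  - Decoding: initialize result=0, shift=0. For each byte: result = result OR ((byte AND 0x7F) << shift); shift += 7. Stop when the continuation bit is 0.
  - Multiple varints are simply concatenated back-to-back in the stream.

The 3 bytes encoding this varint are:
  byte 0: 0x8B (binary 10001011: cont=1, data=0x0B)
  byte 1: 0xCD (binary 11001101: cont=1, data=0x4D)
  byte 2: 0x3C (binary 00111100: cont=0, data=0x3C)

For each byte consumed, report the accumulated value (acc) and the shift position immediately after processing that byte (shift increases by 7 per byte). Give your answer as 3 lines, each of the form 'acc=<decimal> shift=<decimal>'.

Answer: acc=11 shift=7
acc=9867 shift=14
acc=992907 shift=21

Derivation:
byte 0=0x8B: payload=0x0B=11, contrib = 11<<0 = 11; acc -> 11, shift -> 7
byte 1=0xCD: payload=0x4D=77, contrib = 77<<7 = 9856; acc -> 9867, shift -> 14
byte 2=0x3C: payload=0x3C=60, contrib = 60<<14 = 983040; acc -> 992907, shift -> 21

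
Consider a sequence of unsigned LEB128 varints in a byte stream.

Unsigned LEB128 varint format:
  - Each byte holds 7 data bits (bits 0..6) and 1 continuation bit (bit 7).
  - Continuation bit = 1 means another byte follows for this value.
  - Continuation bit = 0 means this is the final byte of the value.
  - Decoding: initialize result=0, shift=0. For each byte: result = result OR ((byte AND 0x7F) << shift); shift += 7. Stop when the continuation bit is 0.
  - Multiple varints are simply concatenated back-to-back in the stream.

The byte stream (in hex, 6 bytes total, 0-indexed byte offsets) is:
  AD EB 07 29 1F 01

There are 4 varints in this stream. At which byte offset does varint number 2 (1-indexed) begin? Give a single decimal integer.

  byte[0]=0xAD cont=1 payload=0x2D=45: acc |= 45<<0 -> acc=45 shift=7
  byte[1]=0xEB cont=1 payload=0x6B=107: acc |= 107<<7 -> acc=13741 shift=14
  byte[2]=0x07 cont=0 payload=0x07=7: acc |= 7<<14 -> acc=128429 shift=21 [end]
Varint 1: bytes[0:3] = AD EB 07 -> value 128429 (3 byte(s))
  byte[3]=0x29 cont=0 payload=0x29=41: acc |= 41<<0 -> acc=41 shift=7 [end]
Varint 2: bytes[3:4] = 29 -> value 41 (1 byte(s))
  byte[4]=0x1F cont=0 payload=0x1F=31: acc |= 31<<0 -> acc=31 shift=7 [end]
Varint 3: bytes[4:5] = 1F -> value 31 (1 byte(s))
  byte[5]=0x01 cont=0 payload=0x01=1: acc |= 1<<0 -> acc=1 shift=7 [end]
Varint 4: bytes[5:6] = 01 -> value 1 (1 byte(s))

Answer: 3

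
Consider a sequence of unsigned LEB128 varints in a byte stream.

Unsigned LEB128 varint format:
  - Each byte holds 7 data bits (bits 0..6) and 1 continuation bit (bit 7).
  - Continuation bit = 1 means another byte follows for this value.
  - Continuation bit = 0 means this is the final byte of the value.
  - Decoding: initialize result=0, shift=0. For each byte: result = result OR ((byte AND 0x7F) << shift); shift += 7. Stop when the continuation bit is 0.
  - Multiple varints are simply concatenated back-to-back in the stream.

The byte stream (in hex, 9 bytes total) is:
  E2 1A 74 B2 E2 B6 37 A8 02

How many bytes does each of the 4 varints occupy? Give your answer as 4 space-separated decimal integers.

Answer: 2 1 4 2

Derivation:
  byte[0]=0xE2 cont=1 payload=0x62=98: acc |= 98<<0 -> acc=98 shift=7
  byte[1]=0x1A cont=0 payload=0x1A=26: acc |= 26<<7 -> acc=3426 shift=14 [end]
Varint 1: bytes[0:2] = E2 1A -> value 3426 (2 byte(s))
  byte[2]=0x74 cont=0 payload=0x74=116: acc |= 116<<0 -> acc=116 shift=7 [end]
Varint 2: bytes[2:3] = 74 -> value 116 (1 byte(s))
  byte[3]=0xB2 cont=1 payload=0x32=50: acc |= 50<<0 -> acc=50 shift=7
  byte[4]=0xE2 cont=1 payload=0x62=98: acc |= 98<<7 -> acc=12594 shift=14
  byte[5]=0xB6 cont=1 payload=0x36=54: acc |= 54<<14 -> acc=897330 shift=21
  byte[6]=0x37 cont=0 payload=0x37=55: acc |= 55<<21 -> acc=116240690 shift=28 [end]
Varint 3: bytes[3:7] = B2 E2 B6 37 -> value 116240690 (4 byte(s))
  byte[7]=0xA8 cont=1 payload=0x28=40: acc |= 40<<0 -> acc=40 shift=7
  byte[8]=0x02 cont=0 payload=0x02=2: acc |= 2<<7 -> acc=296 shift=14 [end]
Varint 4: bytes[7:9] = A8 02 -> value 296 (2 byte(s))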